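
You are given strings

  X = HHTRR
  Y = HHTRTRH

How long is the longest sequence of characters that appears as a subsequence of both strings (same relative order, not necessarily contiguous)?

5

Taking H at X[1]=Y[1], H at X[2]=Y[2], T at X[3]=Y[3], R at X[4]=Y[4], R at X[5]=Y[6] gives a common subsequence of length 5. dp[5][7] = 5 confirms this is the maximum.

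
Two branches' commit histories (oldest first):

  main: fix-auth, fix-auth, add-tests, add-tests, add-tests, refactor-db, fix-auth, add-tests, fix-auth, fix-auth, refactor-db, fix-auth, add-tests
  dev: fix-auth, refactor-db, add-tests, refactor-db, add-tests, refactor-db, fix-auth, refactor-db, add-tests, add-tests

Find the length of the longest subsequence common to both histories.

7

Pick fix-auth (main #1, dev #1) → add-tests (main #3, dev #3) → add-tests (main #5, dev #5) → refactor-db (main #6, dev #6) → fix-auth (main #7, dev #7) → add-tests (main #8, dev #9) → add-tests (main #13, dev #10); all 7 commits appear in both, in order, and the DP table's final entry dp[13][10] is also 7, so no common subsequence is longer.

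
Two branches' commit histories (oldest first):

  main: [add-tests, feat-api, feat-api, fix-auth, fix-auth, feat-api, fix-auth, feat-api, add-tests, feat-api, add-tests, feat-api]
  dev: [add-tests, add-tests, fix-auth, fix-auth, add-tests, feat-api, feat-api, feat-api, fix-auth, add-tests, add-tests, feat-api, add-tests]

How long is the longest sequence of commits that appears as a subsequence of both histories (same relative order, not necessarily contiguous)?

8

One common subsequence of length 8: add-tests at main[1]=dev[5] → feat-api at main[2]=dev[6] → feat-api at main[3]=dev[7] → feat-api at main[6]=dev[8] → fix-auth at main[7]=dev[9] → add-tests at main[9]=dev[11] → feat-api at main[10]=dev[12] → add-tests at main[11]=dev[13]. dp[12][13] = 8 confirms this is the maximum.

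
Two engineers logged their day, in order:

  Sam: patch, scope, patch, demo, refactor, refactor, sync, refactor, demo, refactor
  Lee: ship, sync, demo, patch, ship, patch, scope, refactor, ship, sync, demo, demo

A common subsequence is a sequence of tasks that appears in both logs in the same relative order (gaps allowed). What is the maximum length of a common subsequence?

5

Pick patch (Sam #1, Lee #6); then scope (Sam #2, Lee #7); then refactor (Sam #5, Lee #8); then sync (Sam #7, Lee #10); then demo (Sam #9, Lee #12); all 5 tasks appear in both, in order. Since dp[10][12] = 5, nothing longer is possible.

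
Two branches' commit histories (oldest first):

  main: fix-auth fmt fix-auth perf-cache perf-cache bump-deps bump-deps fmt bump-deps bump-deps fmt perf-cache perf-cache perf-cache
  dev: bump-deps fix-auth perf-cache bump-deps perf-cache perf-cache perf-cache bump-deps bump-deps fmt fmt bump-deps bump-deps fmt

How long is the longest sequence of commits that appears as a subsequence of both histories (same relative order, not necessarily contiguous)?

9

One common subsequence of length 9: fix-auth (main #1, dev #2); then perf-cache (main #4, dev #6); then perf-cache (main #5, dev #7); then bump-deps (main #6, dev #8); then bump-deps (main #7, dev #9); then fmt (main #8, dev #11); then bump-deps (main #9, dev #12); then bump-deps (main #10, dev #13); then fmt (main #11, dev #14). Since dp[14][14] = 9, nothing longer is possible.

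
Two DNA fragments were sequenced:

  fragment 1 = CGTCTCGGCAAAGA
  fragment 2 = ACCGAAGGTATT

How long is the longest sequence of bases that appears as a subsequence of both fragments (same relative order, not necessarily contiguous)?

7

One common subsequence of length 7: C [4,2]; then C [6,3]; then G [8,4]; then A [10,5]; then A [11,6]; then G [13,8]; then A [14,10]. Since dp[14][12] = 7, nothing longer is possible.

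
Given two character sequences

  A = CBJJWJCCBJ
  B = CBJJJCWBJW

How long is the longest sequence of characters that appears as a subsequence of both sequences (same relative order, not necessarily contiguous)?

Match C [1,1]; then B [2,2]; then J [3,3]; then J [4,4]; then J [6,5]; then C [7,6]; then B [9,8]; then J [10,9] — 8 characters in the same relative order in both. Since dp[10][10] = 8, nothing longer is possible.

8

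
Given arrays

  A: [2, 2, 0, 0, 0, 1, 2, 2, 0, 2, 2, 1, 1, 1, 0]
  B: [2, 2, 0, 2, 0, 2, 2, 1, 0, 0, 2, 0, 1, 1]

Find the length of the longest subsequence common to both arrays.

Match 2 at A[1]=B[1] → 2 at A[2]=B[2] → 0 at A[3]=B[3] → 0 at A[5]=B[5] → 2 at A[7]=B[6] → 2 at A[8]=B[7] → 0 at A[9]=B[10] → 2 at A[10]=B[11] → 1 at A[13]=B[13] → 1 at A[14]=B[14] — 10 values in the same relative order in both, and the DP table's final entry dp[15][14] is also 10, so no common subsequence is longer.

10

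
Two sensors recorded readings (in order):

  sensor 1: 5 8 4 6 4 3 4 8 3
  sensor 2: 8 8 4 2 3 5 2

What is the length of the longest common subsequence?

3

One common subsequence of length 3: 8 (sensor 1 #2, sensor 2 #2); then 4 (sensor 1 #3, sensor 2 #3); then 3 (sensor 1 #6, sensor 2 #5). The LCS DP gives dp[9][7] = 3, so this is optimal.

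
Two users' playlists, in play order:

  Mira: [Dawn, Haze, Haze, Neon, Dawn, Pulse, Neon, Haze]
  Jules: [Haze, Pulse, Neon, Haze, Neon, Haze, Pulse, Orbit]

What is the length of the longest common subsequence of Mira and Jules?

4

Match Haze at Mira[2]=Jules[1], Haze at Mira[3]=Jules[4], Neon at Mira[4]=Jules[5], Pulse at Mira[6]=Jules[7] — 4 songs in the same relative order in both, and the DP table's final entry dp[8][8] is also 4, so no common subsequence is longer.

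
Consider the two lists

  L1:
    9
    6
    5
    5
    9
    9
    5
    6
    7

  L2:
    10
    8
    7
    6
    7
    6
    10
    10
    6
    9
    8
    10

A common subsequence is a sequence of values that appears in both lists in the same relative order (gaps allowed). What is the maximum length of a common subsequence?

2

Let dp[i][j] be the LCS length of the first i values of L1 and the first j values of L2. dp[i][j] = dp[i-1][j-1]+1 when the i-th and j-th values match, else max(dp[i-1][j], dp[i][j-1]).
    · 10  8  7  6  7  6 10 10  6  9  8 10
 ·  0  0  0  0  0  0  0  0  0  0  0  0  0
 9  0  0  0  0  0  0  0  0  0  0  1  1  1
 6  0  0  0  0  1  1  1  1  1  1  1  1  1
 5  0  0  0  0  1  1  1  1  1  1  1  1  1
 5  0  0  0  0  1  1  1  1  1  1  1  1  1
 9  0  0  0  0  1  1  1  1  1  1  2  2  2
 9  0  0  0  0  1  1  1  1  1  1  2  2  2
 5  0  0  0  0  1  1  1  1  1  1  2  2  2
 6  0  0  0  0  1  1  2  2  2  2  2  2  2
 7  0  0  0  1  1  2  2  2  2  2  2  2  2
dp[9][12] = 2. One LCS (by backtracking along matches): 6, 9.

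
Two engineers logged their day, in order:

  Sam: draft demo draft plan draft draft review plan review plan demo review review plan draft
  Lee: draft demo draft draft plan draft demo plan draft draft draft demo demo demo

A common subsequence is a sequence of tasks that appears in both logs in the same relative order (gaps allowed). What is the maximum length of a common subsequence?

8

One common subsequence of length 8: draft [1,1]; then demo [2,2]; then draft [3,4]; then plan [4,5]; then draft [6,6]; then demo [11,7]; then plan [14,8]; then draft [15,11]. Since dp[15][14] = 8, nothing longer is possible.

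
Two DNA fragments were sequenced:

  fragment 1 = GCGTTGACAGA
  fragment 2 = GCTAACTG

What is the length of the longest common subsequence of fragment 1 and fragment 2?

Pick G (fragment 1 #1, fragment 2 #1) → C (fragment 1 #2, fragment 2 #2) → T (fragment 1 #4, fragment 2 #3) → A (fragment 1 #7, fragment 2 #5) → C (fragment 1 #8, fragment 2 #6) → G (fragment 1 #10, fragment 2 #8); all 6 bases appear in both, in order, and the DP table's final entry dp[11][8] is also 6, so no common subsequence is longer.

6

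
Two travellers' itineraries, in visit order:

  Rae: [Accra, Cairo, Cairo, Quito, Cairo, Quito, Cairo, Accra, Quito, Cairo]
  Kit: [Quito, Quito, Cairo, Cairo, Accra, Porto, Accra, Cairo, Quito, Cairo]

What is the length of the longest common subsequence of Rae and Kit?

One common subsequence of length 6: Quito [4,2]; then Cairo [5,3]; then Cairo [7,4]; then Accra [8,7]; then Quito [9,9]; then Cairo [10,10]. dp[10][10] = 6 confirms this is the maximum.

6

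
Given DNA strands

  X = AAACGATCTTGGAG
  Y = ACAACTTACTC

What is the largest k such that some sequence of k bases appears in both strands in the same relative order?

Taking A [1,1], then A [2,3], then A [3,4], then C [4,5], then A [6,8], then T [7,10], then C [8,11] gives a common subsequence of length 7. Since dp[14][11] = 7, nothing longer is possible.

7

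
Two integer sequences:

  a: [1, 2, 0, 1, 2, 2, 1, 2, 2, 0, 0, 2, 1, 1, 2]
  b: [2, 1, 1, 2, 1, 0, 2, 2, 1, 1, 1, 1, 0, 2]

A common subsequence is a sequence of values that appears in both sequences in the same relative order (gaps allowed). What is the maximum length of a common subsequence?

9

Pick 1 (a #1, b #3); then 2 (a #2, b #4); then 0 (a #3, b #6); then 2 (a #5, b #7); then 2 (a #6, b #8); then 1 (a #7, b #10); then 1 (a #13, b #11); then 1 (a #14, b #12); then 2 (a #15, b #14); all 9 values appear in both, in order. The LCS DP gives dp[15][14] = 9, so this is optimal.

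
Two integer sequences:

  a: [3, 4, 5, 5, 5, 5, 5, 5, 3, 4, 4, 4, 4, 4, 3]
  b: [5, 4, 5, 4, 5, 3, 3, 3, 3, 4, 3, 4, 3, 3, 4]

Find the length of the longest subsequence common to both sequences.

7

Match 4 at a[2]=b[2], 5 at a[3]=b[3], 5 at a[4]=b[5], 3 at a[9]=b[9], 4 at a[10]=b[10], 4 at a[11]=b[12], 4 at a[14]=b[15] — 7 values in the same relative order in both. Since dp[15][15] = 7, nothing longer is possible.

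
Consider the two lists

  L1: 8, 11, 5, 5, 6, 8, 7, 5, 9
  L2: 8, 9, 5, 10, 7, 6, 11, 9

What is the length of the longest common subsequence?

Match 8 (L1 #1, L2 #1), then 5 (L1 #3, L2 #3), then 6 (L1 #5, L2 #6), then 9 (L1 #9, L2 #8) — 4 values in the same relative order in both. Since dp[9][8] = 4, nothing longer is possible.

4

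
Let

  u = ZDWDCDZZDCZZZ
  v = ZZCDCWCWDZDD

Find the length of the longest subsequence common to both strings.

7

Match Z (u #1, v #2); then D (u #2, v #4); then W (u #3, v #6); then C (u #5, v #7); then D (u #6, v #9); then Z (u #7, v #10); then D (u #9, v #12) — 7 characters in the same relative order in both. Since dp[13][12] = 7, nothing longer is possible.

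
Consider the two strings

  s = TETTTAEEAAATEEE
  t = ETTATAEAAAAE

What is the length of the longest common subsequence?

One common subsequence of length 10: E (s #2, t #1) → T (s #3, t #2) → T (s #4, t #3) → T (s #5, t #5) → A (s #6, t #6) → E (s #7, t #7) → A (s #9, t #9) → A (s #10, t #10) → A (s #11, t #11) → E (s #15, t #12). dp[15][12] = 10 confirms this is the maximum.

10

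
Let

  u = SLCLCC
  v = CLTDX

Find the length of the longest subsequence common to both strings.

2

Match C [3,1] → L [4,2] — 2 characters in the same relative order in both. dp[6][5] = 2 confirms this is the maximum.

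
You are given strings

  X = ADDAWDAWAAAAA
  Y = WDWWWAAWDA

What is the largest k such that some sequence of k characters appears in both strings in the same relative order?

6

Let dp[i][j] be the LCS length of the first i characters of X and the first j characters of Y. dp[i][j] = dp[i-1][j-1]+1 when the i-th and j-th characters match, else max(dp[i-1][j], dp[i][j-1]).
    ·  W  D  W  W  W  A  A  W  D  A
 ·  0  0  0  0  0  0  0  0  0  0  0
 A  0  0  0  0  0  0  1  1  1  1  1
 D  0  0  1  1  1  1  1  1  1  2  2
 D  0  0  1  1  1  1  1  1  1  2  2
 A  0  0  1  1  1  1  2  2  2  2  3
 W  0  1  1  2  2  2  2  2  3  3  3
 D  0  1  2  2  2  2  2  2  3  4  4
 A  0  1  2  2  2  2  3  3  3  4  5
 W  0  1  2  3  3  3  3  3  4  4  5
 A  0  1  2  3  3  3  4  4  4  4  5
 A  0  1  2  3  3  3  4  5  5  5  5
 A  0  1  2  3  3  3  4  5  5  5  6
 A  0  1  2  3  3  3  4  5  5  5  6
 A  0  1  2  3  3  3  4  5  5  5  6
dp[13][10] = 6. One LCS (by backtracking along matches): DWWAAA.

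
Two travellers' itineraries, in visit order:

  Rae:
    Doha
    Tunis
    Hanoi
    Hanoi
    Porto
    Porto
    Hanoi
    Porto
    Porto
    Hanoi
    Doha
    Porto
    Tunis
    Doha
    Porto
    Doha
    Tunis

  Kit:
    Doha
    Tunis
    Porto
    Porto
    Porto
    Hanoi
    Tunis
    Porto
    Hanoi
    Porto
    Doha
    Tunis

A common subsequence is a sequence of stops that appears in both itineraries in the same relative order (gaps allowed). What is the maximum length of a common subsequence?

10

Taking Doha [1,1]; then Tunis [2,2]; then Porto [5,4]; then Porto [6,5]; then Hanoi [7,6]; then Porto [9,8]; then Hanoi [10,9]; then Porto [15,10]; then Doha [16,11]; then Tunis [17,12] gives a common subsequence of length 10, and the DP table's final entry dp[17][12] is also 10, so no common subsequence is longer.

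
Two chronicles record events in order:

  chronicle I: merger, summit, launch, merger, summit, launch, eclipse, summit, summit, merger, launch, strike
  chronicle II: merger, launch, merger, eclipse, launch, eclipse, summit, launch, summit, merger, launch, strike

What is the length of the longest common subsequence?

Taking merger (chronicle I #1, chronicle II #1), then launch (chronicle I #3, chronicle II #2), then merger (chronicle I #4, chronicle II #3), then launch (chronicle I #6, chronicle II #5), then eclipse (chronicle I #7, chronicle II #6), then summit (chronicle I #8, chronicle II #7), then summit (chronicle I #9, chronicle II #9), then merger (chronicle I #10, chronicle II #10), then launch (chronicle I #11, chronicle II #11), then strike (chronicle I #12, chronicle II #12) gives a common subsequence of length 10. dp[12][12] = 10 confirms this is the maximum.

10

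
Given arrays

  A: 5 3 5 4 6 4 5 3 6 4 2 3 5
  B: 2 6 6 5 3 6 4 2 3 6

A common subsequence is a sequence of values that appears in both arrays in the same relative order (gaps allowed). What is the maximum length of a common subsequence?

7

Let dp[i][j] be the LCS length of the first i values of A and the first j values of B. dp[i][j] = dp[i-1][j-1]+1 when the i-th and j-th values match, else max(dp[i-1][j], dp[i][j-1]).
    ·  2  6  6  5  3  6  4  2  3  6
 ·  0  0  0  0  0  0  0  0  0  0  0
 5  0  0  0  0  1  1  1  1  1  1  1
 3  0  0  0  0  1  2  2  2  2  2  2
 5  0  0  0  0  1  2  2  2  2  2  2
 4  0  0  0  0  1  2  2  3  3  3  3
 6  0  0  1  1  1  2  3  3  3  3  4
 4  0  0  1  1  1  2  3  4  4  4  4
 5  0  0  1  1  2  2  3  4  4  4  4
 3  0  0  1  1  2  3  3  4  4  5  5
 6  0  0  1  2  2  3  4  4  4  5  6
 4  0  0  1  2  2  3  4  5  5  5  6
 2  0  1  1  2  2  3  4  5  6  6  6
 3  0  1  1  2  2  3  4  5  6  7  7
 5  0  1  1  2  3  3  4  5  6  7  7
dp[13][10] = 7. One LCS (by backtracking along matches): 6, 5, 3, 6, 4, 2, 3.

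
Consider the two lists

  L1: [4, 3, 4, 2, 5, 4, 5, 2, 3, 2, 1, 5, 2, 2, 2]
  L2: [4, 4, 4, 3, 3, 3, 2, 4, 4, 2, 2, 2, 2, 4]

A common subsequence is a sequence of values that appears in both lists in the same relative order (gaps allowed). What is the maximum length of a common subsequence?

Taking 4 at L1[1]=L2[3] → 3 at L1[2]=L2[6] → 4 at L1[3]=L2[8] → 4 at L1[6]=L2[9] → 2 at L1[8]=L2[10] → 2 at L1[10]=L2[11] → 2 at L1[13]=L2[12] → 2 at L1[14]=L2[13] gives a common subsequence of length 8. The LCS DP gives dp[15][14] = 8, so this is optimal.

8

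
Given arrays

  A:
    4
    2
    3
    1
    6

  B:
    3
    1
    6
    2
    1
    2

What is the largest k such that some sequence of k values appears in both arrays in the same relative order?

3

One common subsequence of length 3: 3 [3,1], then 1 [4,2], then 6 [5,3], and the DP table's final entry dp[5][6] is also 3, so no common subsequence is longer.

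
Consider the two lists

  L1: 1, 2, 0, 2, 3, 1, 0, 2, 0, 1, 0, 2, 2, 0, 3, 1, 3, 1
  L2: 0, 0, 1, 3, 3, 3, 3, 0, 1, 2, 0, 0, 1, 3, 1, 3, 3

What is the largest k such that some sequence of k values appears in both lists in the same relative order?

9

One common subsequence of length 9: 1 (L1 #1, L2 #3), then 0 (L1 #3, L2 #8), then 2 (L1 #4, L2 #10), then 0 (L1 #7, L2 #11), then 0 (L1 #9, L2 #12), then 1 (L1 #10, L2 #13), then 3 (L1 #15, L2 #14), then 1 (L1 #16, L2 #15), then 3 (L1 #17, L2 #17), and the DP table's final entry dp[18][17] is also 9, so no common subsequence is longer.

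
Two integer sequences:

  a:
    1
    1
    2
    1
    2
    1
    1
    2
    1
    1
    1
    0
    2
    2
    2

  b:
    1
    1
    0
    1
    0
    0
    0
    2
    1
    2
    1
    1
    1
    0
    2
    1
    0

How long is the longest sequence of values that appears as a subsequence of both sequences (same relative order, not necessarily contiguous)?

11

Pick 1 at a[1]=b[1] → 1 at a[2]=b[2] → 1 at a[4]=b[4] → 2 at a[5]=b[8] → 1 at a[7]=b[9] → 2 at a[8]=b[10] → 1 at a[9]=b[11] → 1 at a[10]=b[12] → 1 at a[11]=b[13] → 0 at a[12]=b[14] → 2 at a[13]=b[15]; all 11 values appear in both, in order. Since dp[15][17] = 11, nothing longer is possible.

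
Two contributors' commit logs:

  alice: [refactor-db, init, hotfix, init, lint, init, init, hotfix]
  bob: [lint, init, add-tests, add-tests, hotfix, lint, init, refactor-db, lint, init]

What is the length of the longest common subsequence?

One common subsequence of length 5: init at alice[2]=bob[2], then hotfix at alice[3]=bob[5], then init at alice[4]=bob[7], then lint at alice[5]=bob[9], then init at alice[7]=bob[10]. The LCS DP gives dp[8][10] = 5, so this is optimal.

5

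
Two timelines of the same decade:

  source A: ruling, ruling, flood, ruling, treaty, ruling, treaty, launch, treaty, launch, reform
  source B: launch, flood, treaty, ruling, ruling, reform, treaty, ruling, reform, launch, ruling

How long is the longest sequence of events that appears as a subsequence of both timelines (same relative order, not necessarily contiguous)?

Match ruling (source A #1, source B #4) → ruling (source A #2, source B #5) → treaty (source A #5, source B #7) → ruling (source A #6, source B #8) → launch (source A #8, source B #10) — 5 events in the same relative order in both. The LCS DP gives dp[11][11] = 5, so this is optimal.

5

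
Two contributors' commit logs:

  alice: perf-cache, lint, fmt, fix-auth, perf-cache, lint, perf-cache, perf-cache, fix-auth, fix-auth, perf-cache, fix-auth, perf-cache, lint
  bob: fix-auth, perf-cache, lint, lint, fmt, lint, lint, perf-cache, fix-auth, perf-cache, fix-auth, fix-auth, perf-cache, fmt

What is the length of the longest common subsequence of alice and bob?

One common subsequence of length 9: perf-cache (alice #1, bob #2), lint (alice #2, bob #4), fmt (alice #3, bob #5), lint (alice #6, bob #7), perf-cache (alice #7, bob #8), perf-cache (alice #8, bob #10), fix-auth (alice #9, bob #11), fix-auth (alice #10, bob #12), perf-cache (alice #11, bob #13). dp[14][14] = 9 confirms this is the maximum.

9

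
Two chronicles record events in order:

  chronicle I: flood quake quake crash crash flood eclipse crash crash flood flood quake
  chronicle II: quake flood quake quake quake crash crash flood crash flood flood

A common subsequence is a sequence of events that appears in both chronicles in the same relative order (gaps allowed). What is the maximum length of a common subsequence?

One common subsequence of length 9: flood [1,2], then quake [2,4], then quake [3,5], then crash [4,6], then crash [5,7], then flood [6,8], then crash [9,9], then flood [10,10], then flood [11,11]. The LCS DP gives dp[12][11] = 9, so this is optimal.

9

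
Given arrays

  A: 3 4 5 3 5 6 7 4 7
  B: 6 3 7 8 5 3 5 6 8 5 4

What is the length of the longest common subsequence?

6

Match 3 [1,2], then 5 [3,5], then 3 [4,6], then 5 [5,7], then 6 [6,8], then 4 [8,11] — 6 values in the same relative order in both. dp[9][11] = 6 confirms this is the maximum.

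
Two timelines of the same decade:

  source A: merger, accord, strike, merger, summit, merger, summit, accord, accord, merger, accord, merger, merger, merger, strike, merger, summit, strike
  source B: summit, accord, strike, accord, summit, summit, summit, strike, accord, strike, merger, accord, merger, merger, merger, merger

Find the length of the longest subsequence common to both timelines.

11

Pick accord at source A[2]=source B[2], strike at source A[3]=source B[3], summit at source A[5]=source B[6], summit at source A[7]=source B[7], accord at source A[8]=source B[9], merger at source A[10]=source B[11], accord at source A[11]=source B[12], merger at source A[12]=source B[13], merger at source A[13]=source B[14], merger at source A[14]=source B[15], merger at source A[16]=source B[16]; all 11 events appear in both, in order. Since dp[18][16] = 11, nothing longer is possible.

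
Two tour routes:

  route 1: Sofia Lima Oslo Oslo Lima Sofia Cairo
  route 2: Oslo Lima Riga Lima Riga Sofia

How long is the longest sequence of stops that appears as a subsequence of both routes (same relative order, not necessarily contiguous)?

One common subsequence of length 3: Lima at route 1[2]=route 2[2], then Lima at route 1[5]=route 2[4], then Sofia at route 1[6]=route 2[6], and the DP table's final entry dp[7][6] is also 3, so no common subsequence is longer.

3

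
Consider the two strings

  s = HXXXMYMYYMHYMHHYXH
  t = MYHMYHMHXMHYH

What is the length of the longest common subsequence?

Match M at s[5]=t[1], then Y at s[6]=t[2], then M at s[7]=t[4], then Y at s[8]=t[5], then M at s[10]=t[7], then H at s[11]=t[8], then M at s[13]=t[10], then H at s[15]=t[11], then Y at s[16]=t[12], then H at s[18]=t[13] — 10 characters in the same relative order in both, and the DP table's final entry dp[18][13] is also 10, so no common subsequence is longer.

10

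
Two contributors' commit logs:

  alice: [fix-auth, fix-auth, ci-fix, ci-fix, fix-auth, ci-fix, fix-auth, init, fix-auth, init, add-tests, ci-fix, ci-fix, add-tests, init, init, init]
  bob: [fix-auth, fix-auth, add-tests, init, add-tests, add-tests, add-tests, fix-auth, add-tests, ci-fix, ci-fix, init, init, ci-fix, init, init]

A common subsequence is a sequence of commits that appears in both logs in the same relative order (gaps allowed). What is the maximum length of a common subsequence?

One common subsequence of length 10: fix-auth [1,1]; then fix-auth [2,2]; then init [8,4]; then fix-auth [9,8]; then add-tests [11,9]; then ci-fix [12,10]; then ci-fix [13,11]; then init [15,13]; then init [16,15]; then init [17,16]. The LCS DP gives dp[17][16] = 10, so this is optimal.

10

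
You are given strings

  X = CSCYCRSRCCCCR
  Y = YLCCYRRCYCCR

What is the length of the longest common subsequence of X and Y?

9

Pick C at X[1]=Y[3], then C at X[3]=Y[4], then Y at X[4]=Y[5], then R at X[6]=Y[6], then R at X[8]=Y[7], then C at X[9]=Y[8], then C at X[11]=Y[10], then C at X[12]=Y[11], then R at X[13]=Y[12]; all 9 characters appear in both, in order. Since dp[13][12] = 9, nothing longer is possible.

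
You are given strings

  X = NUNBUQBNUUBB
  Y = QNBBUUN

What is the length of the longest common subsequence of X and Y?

5

Taking N [3,2] → B [4,3] → B [7,4] → U [9,5] → U [10,6] gives a common subsequence of length 5, and the DP table's final entry dp[12][7] is also 5, so no common subsequence is longer.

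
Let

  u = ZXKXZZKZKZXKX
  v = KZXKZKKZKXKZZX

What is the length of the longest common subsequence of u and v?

One common subsequence of length 10: Z [1,2], then X [2,3], then K [3,4], then Z [5,5], then K [7,7], then Z [8,8], then K [9,9], then X [11,10], then K [12,11], then X [13,14]. The LCS DP gives dp[13][14] = 10, so this is optimal.

10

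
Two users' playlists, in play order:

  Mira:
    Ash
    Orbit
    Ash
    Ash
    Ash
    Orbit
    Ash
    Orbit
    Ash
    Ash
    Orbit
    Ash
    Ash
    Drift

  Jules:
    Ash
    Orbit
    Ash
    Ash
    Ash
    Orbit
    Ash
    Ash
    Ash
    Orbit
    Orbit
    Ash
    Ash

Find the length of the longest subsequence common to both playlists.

12

Taking Ash [1,1], then Orbit [2,2], then Ash [3,3], then Ash [4,4], then Ash [5,5], then Orbit [6,6], then Ash [7,7], then Ash [9,8], then Ash [10,9], then Orbit [11,11], then Ash [12,12], then Ash [13,13] gives a common subsequence of length 12. The LCS DP gives dp[14][13] = 12, so this is optimal.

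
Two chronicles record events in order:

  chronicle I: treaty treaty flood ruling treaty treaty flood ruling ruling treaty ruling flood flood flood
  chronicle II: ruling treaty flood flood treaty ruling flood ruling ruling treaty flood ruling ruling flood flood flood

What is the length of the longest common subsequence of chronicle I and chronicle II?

11

One common subsequence of length 11: treaty at chronicle I[1]=chronicle II[2] → treaty at chronicle I[2]=chronicle II[5] → flood at chronicle I[3]=chronicle II[7] → ruling at chronicle I[4]=chronicle II[9] → treaty at chronicle I[6]=chronicle II[10] → flood at chronicle I[7]=chronicle II[11] → ruling at chronicle I[9]=chronicle II[12] → ruling at chronicle I[11]=chronicle II[13] → flood at chronicle I[12]=chronicle II[14] → flood at chronicle I[13]=chronicle II[15] → flood at chronicle I[14]=chronicle II[16]. dp[14][16] = 11 confirms this is the maximum.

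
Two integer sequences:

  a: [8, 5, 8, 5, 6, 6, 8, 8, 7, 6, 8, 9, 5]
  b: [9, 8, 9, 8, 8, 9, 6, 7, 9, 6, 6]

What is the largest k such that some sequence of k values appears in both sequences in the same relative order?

5

Let dp[i][j] be the LCS length of the first i values of a and the first j values of b. dp[i][j] = dp[i-1][j-1]+1 when the i-th and j-th values match, else max(dp[i-1][j], dp[i][j-1]).
    ·  9  8  9  8  8  9  6  7  9  6  6
 ·  0  0  0  0  0  0  0  0  0  0  0  0
 8  0  0  1  1  1  1  1  1  1  1  1  1
 5  0  0  1  1  1  1  1  1  1  1  1  1
 8  0  0  1  1  2  2  2  2  2  2  2  2
 5  0  0  1  1  2  2  2  2  2  2  2  2
 6  0  0  1  1  2  2  2  3  3  3  3  3
 6  0  0  1  1  2  2  2  3  3  3  4  4
 8  0  0  1  1  2  3  3  3  3  3  4  4
 8  0  0  1  1  2  3  3  3  3  3  4  4
 7  0  0  1  1  2  3  3  3  4  4  4  4
 6  0  0  1  1  2  3  3  4  4  4  5  5
 8  0  0  1  1  2  3  3  4  4  4  5  5
 9  0  1  1  2  2  3  4  4  4  5  5  5
 5  0  1  1  2  2  3  4  4  4  5  5  5
dp[13][11] = 5. One LCS (by backtracking along matches): 8, 8, 6, 6, 6.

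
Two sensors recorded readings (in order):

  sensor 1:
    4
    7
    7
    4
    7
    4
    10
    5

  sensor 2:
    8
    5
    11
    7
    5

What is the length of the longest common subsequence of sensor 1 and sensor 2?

Taking 7 [5,4]; then 5 [8,5] gives a common subsequence of length 2. Since dp[8][5] = 2, nothing longer is possible.

2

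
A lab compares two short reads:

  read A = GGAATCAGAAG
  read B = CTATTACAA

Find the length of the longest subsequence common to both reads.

5

Let dp[i][j] be the LCS length of the first i bases of read A and the first j bases of read B. dp[i][j] = dp[i-1][j-1]+1 when the i-th and j-th bases match, else max(dp[i-1][j], dp[i][j-1]).
    ·  C  T  A  T  T  A  C  A  A
 ·  0  0  0  0  0  0  0  0  0  0
 G  0  0  0  0  0  0  0  0  0  0
 G  0  0  0  0  0  0  0  0  0  0
 A  0  0  0  1  1  1  1  1  1  1
 A  0  0  0  1  1  1  2  2  2  2
 T  0  0  1  1  2  2  2  2  2  2
 C  0  1  1  1  2  2  2  3  3  3
 A  0  1  1  2  2  2  3  3  4  4
 G  0  1  1  2  2  2  3  3  4  4
 A  0  1  1  2  2  2  3  3  4  5
 A  0  1  1  2  2  2  3  3  4  5
 G  0  1  1  2  2  2  3  3  4  5
dp[11][9] = 5. One LCS (by backtracking along matches): AACAA.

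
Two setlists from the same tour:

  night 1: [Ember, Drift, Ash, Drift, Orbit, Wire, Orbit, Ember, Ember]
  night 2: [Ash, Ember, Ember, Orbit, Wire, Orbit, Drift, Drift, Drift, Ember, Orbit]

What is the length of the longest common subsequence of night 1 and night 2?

5

One common subsequence of length 5: Ember (night 1 #1, night 2 #3) → Orbit (night 1 #5, night 2 #4) → Wire (night 1 #6, night 2 #5) → Orbit (night 1 #7, night 2 #6) → Ember (night 1 #8, night 2 #10). dp[9][11] = 5 confirms this is the maximum.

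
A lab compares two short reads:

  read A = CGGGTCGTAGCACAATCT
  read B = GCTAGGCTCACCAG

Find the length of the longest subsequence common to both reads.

9

One common subsequence of length 9: C at read A[1]=read B[2], G at read A[2]=read B[5], G at read A[3]=read B[6], T at read A[5]=read B[8], C at read A[6]=read B[9], A at read A[9]=read B[10], C at read A[11]=read B[11], C at read A[13]=read B[12], A at read A[14]=read B[13]. The LCS DP gives dp[18][14] = 9, so this is optimal.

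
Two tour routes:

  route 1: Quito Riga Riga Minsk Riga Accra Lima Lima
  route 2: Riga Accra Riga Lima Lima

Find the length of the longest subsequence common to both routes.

One common subsequence of length 4: Riga [2,1], Riga [5,3], Lima [7,4], Lima [8,5], and the DP table's final entry dp[8][5] is also 4, so no common subsequence is longer.

4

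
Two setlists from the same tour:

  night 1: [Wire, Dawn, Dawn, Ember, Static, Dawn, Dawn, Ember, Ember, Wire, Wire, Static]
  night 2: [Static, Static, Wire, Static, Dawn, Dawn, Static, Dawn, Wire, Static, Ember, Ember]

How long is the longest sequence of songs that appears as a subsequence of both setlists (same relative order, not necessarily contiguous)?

7

Match Wire at night 1[1]=night 2[3], Dawn at night 1[2]=night 2[5], Dawn at night 1[3]=night 2[6], Static at night 1[5]=night 2[7], Dawn at night 1[6]=night 2[8], Ember at night 1[8]=night 2[11], Ember at night 1[9]=night 2[12] — 7 songs in the same relative order in both. The LCS DP gives dp[12][12] = 7, so this is optimal.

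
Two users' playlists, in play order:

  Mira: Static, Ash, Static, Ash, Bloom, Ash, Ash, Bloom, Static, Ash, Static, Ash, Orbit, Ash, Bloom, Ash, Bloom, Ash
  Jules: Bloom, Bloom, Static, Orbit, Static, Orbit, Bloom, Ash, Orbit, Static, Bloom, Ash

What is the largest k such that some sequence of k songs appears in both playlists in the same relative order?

9

One common subsequence of length 9: Bloom (Mira #5, Jules #1), Bloom (Mira #8, Jules #2), Static (Mira #9, Jules #3), Static (Mira #11, Jules #5), Orbit (Mira #13, Jules #6), Bloom (Mira #15, Jules #7), Ash (Mira #16, Jules #8), Bloom (Mira #17, Jules #11), Ash (Mira #18, Jules #12), and the DP table's final entry dp[18][12] is also 9, so no common subsequence is longer.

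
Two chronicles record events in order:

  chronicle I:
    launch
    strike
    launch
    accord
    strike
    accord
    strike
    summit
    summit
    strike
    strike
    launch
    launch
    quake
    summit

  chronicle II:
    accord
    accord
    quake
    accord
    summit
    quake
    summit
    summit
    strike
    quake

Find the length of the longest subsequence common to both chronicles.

Pick accord at chronicle I[4]=chronicle II[2], then accord at chronicle I[6]=chronicle II[4], then summit at chronicle I[8]=chronicle II[7], then summit at chronicle I[9]=chronicle II[8], then strike at chronicle I[11]=chronicle II[9], then quake at chronicle I[14]=chronicle II[10]; all 6 events appear in both, in order. dp[15][10] = 6 confirms this is the maximum.

6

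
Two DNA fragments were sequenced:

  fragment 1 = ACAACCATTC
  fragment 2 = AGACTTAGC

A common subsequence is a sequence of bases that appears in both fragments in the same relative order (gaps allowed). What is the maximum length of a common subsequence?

Pick A at fragment 1[1]=fragment 2[1], then A at fragment 1[4]=fragment 2[3], then C at fragment 1[6]=fragment 2[4], then T at fragment 1[8]=fragment 2[5], then T at fragment 1[9]=fragment 2[6], then C at fragment 1[10]=fragment 2[9]; all 6 bases appear in both, in order. The LCS DP gives dp[10][9] = 6, so this is optimal.

6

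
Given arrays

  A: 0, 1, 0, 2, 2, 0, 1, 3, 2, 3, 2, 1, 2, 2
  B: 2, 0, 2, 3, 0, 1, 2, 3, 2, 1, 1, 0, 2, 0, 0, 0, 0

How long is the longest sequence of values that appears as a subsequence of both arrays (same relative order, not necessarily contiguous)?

9

One common subsequence of length 9: 0 [3,2], 2 [4,3], 0 [6,5], 1 [7,6], 2 [9,7], 3 [10,8], 2 [11,9], 1 [12,11], 2 [13,13]. The LCS DP gives dp[14][17] = 9, so this is optimal.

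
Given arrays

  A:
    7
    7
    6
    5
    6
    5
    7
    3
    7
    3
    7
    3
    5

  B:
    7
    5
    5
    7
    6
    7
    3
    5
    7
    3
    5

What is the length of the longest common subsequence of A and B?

9

Match 7 [2,1], 5 [4,2], 5 [6,3], 7 [7,4], 7 [9,6], 3 [10,7], 7 [11,9], 3 [12,10], 5 [13,11] — 9 values in the same relative order in both, and the DP table's final entry dp[13][11] is also 9, so no common subsequence is longer.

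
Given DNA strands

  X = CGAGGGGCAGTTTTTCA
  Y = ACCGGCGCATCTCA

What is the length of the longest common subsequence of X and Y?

Match C [1,3] → G [2,4] → G [4,5] → G [7,7] → C [8,8] → A [9,9] → T [11,10] → T [15,12] → C [16,13] → A [17,14] — 10 bases in the same relative order in both. The LCS DP gives dp[17][14] = 10, so this is optimal.

10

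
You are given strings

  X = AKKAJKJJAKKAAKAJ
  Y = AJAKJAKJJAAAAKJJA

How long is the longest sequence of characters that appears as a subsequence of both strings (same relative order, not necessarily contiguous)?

Match A [1,3] → K [2,4] → A [4,6] → K [6,7] → J [7,8] → J [8,9] → A [9,11] → A [12,12] → A [13,13] → K [14,14] → A [15,17] — 11 characters in the same relative order in both. Since dp[16][17] = 11, nothing longer is possible.

11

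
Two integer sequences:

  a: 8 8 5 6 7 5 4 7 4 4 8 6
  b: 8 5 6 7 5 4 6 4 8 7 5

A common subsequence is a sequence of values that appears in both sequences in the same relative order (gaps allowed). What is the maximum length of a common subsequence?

Let dp[i][j] be the LCS length of the first i values of a and the first j values of b. dp[i][j] = dp[i-1][j-1]+1 when the i-th and j-th values match, else max(dp[i-1][j], dp[i][j-1]).
    ·  8  5  6  7  5  4  6  4  8  7  5
 ·  0  0  0  0  0  0  0  0  0  0  0  0
 8  0  1  1  1  1  1  1  1  1  1  1  1
 8  0  1  1  1  1  1  1  1  1  2  2  2
 5  0  1  2  2  2  2  2  2  2  2  2  3
 6  0  1  2  3  3  3  3  3  3  3  3  3
 7  0  1  2  3  4  4  4  4  4  4  4  4
 5  0  1  2  3  4  5  5  5  5  5  5  5
 4  0  1  2  3  4  5  6  6  6  6  6  6
 7  0  1  2  3  4  5  6  6  6  6  7  7
 4  0  1  2  3  4  5  6  6  7  7  7  7
 4  0  1  2  3  4  5  6  6  7  7  7  7
 8  0  1  2  3  4  5  6  6  7  8  8  8
 6  0  1  2  3  4  5  6  7  7  8  8  8
dp[12][11] = 8. One LCS (by backtracking along matches): 8, 5, 6, 7, 5, 4, 4, 8.

8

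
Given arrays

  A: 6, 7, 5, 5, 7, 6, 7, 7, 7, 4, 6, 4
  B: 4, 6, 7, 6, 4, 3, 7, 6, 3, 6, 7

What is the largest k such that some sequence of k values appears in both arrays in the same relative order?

5

Let dp[i][j] be the LCS length of the first i values of A and the first j values of B. dp[i][j] = dp[i-1][j-1]+1 when the i-th and j-th values match, else max(dp[i-1][j], dp[i][j-1]).
    ·  4  6  7  6  4  3  7  6  3  6  7
 ·  0  0  0  0  0  0  0  0  0  0  0  0
 6  0  0  1  1  1  1  1  1  1  1  1  1
 7  0  0  1  2  2  2  2  2  2  2  2  2
 5  0  0  1  2  2  2  2  2  2  2  2  2
 5  0  0  1  2  2  2  2  2  2  2  2  2
 7  0  0  1  2  2  2  2  3  3  3  3  3
 6  0  0  1  2  3  3  3  3  4  4  4  4
 7  0  0  1  2  3  3  3  4  4  4  4  5
 7  0  0  1  2  3  3  3  4  4  4  4  5
 7  0  0  1  2  3  3  3  4  4  4  4  5
 4  0  1  1  2  3  4  4  4  4  4  4  5
 6  0  1  2  2  3  4  4  4  5  5  5  5
 4  0  1  2  2  3  4  4  4  5  5  5  5
dp[12][11] = 5. One LCS (by backtracking along matches): 6, 7, 7, 6, 7.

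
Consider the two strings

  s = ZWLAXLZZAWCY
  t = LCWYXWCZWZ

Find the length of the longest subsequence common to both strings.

4

Taking W (s #2, t #3); then X (s #5, t #5); then Z (s #7, t #8); then Z (s #8, t #10) gives a common subsequence of length 4, and the DP table's final entry dp[12][10] is also 4, so no common subsequence is longer.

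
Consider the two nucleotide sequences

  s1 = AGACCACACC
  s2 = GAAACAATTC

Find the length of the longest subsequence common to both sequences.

6

Match A [1,3], A [3,4], C [5,5], A [6,6], A [8,7], C [10,10] — 6 bases in the same relative order in both. Since dp[10][10] = 6, nothing longer is possible.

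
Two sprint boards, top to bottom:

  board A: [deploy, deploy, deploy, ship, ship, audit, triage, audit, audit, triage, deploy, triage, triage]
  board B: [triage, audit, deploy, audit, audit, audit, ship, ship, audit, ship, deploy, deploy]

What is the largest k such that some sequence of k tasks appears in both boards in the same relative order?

Pick deploy [1,3]; then ship [4,7]; then ship [5,8]; then audit [6,9]; then deploy [11,12]; all 5 tasks appear in both, in order, and the DP table's final entry dp[13][12] is also 5, so no common subsequence is longer.

5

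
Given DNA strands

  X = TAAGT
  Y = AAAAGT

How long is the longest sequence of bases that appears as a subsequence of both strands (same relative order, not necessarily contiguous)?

4

Pick A [2,3]; then A [3,4]; then G [4,5]; then T [5,6]; all 4 bases appear in both, in order. Since dp[5][6] = 4, nothing longer is possible.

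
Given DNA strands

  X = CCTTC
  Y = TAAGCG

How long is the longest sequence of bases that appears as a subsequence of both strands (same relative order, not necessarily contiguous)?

2

Taking T (X #3, Y #1), then C (X #5, Y #5) gives a common subsequence of length 2, and the DP table's final entry dp[5][6] is also 2, so no common subsequence is longer.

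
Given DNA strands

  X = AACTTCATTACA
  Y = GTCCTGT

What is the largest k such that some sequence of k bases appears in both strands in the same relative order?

4

Taking C (X #3, Y #3), then C (X #6, Y #4), then T (X #8, Y #5), then T (X #9, Y #7) gives a common subsequence of length 4. Since dp[12][7] = 4, nothing longer is possible.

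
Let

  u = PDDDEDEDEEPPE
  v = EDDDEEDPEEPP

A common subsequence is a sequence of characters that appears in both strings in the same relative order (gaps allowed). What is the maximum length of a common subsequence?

Taking D [2,2] → D [3,3] → D [4,4] → E [5,5] → E [7,6] → D [8,7] → E [9,9] → E [10,10] → P [11,11] → P [12,12] gives a common subsequence of length 10. dp[13][12] = 10 confirms this is the maximum.

10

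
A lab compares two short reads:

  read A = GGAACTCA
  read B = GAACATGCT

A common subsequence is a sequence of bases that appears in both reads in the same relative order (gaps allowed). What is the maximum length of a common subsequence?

Let dp[i][j] be the LCS length of the first i bases of read A and the first j bases of read B. dp[i][j] = dp[i-1][j-1]+1 when the i-th and j-th bases match, else max(dp[i-1][j], dp[i][j-1]).
    ·  G  A  A  C  A  T  G  C  T
 ·  0  0  0  0  0  0  0  0  0  0
 G  0  1  1  1  1  1  1  1  1  1
 G  0  1  1  1  1  1  1  2  2  2
 A  0  1  2  2  2  2  2  2  2  2
 A  0  1  2  3  3  3  3  3  3  3
 C  0  1  2  3  4  4  4  4  4  4
 T  0  1  2  3  4  4  5  5  5  5
 C  0  1  2  3  4  4  5  5  6  6
 A  0  1  2  3  4  5  5  5  6  6
dp[8][9] = 6. One LCS (by backtracking along matches): GAACTC.

6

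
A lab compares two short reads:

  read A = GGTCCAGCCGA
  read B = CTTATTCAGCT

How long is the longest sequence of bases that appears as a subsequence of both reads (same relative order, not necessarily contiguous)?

5

Let dp[i][j] be the LCS length of the first i bases of read A and the first j bases of read B. dp[i][j] = dp[i-1][j-1]+1 when the i-th and j-th bases match, else max(dp[i-1][j], dp[i][j-1]).
    ·  C  T  T  A  T  T  C  A  G  C  T
 ·  0  0  0  0  0  0  0  0  0  0  0  0
 G  0  0  0  0  0  0  0  0  0  1  1  1
 G  0  0  0  0  0  0  0  0  0  1  1  1
 T  0  0  1  1  1  1  1  1  1  1  1  2
 C  0  1  1  1  1  1  1  2  2  2  2  2
 C  0  1  1  1  1  1  1  2  2  2  3  3
 A  0  1  1  1  2  2  2  2  3  3  3  3
 G  0  1  1  1  2  2  2  2  3  4  4  4
 C  0  1  1  1  2  2  2  3  3  4  5  5
 C  0  1  1  1  2  2  2  3  3  4  5  5
 G  0  1  1  1  2  2  2  3  3  4  5  5
 A  0  1  1  1  2  2  2  3  4  4  5  5
dp[11][11] = 5. One LCS (by backtracking along matches): TCAGC.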